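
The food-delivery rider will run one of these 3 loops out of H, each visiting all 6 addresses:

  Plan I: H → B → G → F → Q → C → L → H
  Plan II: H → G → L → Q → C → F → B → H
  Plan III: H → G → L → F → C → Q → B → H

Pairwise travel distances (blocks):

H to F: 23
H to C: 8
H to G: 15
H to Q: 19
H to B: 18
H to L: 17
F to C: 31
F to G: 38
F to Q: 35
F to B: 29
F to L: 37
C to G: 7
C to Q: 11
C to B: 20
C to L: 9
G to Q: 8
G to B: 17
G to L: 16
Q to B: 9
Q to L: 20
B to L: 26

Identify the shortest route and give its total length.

Plan I: 18 + 17 + 38 + 35 + 11 + 9 + 17 = 145
Plan II: 15 + 16 + 20 + 11 + 31 + 29 + 18 = 140
Plan III: 15 + 16 + 37 + 31 + 11 + 9 + 18 = 137

Shortest is Plan III, total 137 blocks.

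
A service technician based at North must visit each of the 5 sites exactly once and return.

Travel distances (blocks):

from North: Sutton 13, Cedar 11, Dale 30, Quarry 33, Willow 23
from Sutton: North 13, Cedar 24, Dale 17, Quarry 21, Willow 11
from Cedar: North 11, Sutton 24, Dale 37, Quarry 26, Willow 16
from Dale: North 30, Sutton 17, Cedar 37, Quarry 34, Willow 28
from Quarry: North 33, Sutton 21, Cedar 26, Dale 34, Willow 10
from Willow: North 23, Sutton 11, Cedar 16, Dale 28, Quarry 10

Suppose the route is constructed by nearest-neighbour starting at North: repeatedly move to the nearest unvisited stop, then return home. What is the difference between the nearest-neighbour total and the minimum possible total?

North: Cedar=11, Sutton=13, Willow=23, Dale=30, Quarry=33 ⇒ Cedar
Cedar: Willow=16, Sutton=24, Quarry=26, Dale=37 ⇒ Willow
Willow: Quarry=10, Sutton=11, Dale=28 ⇒ Quarry
Quarry: Sutton=21, Dale=34 ⇒ Sutton
Sutton: Dale=17 ⇒ Dale
NN route North → Cedar → Willow → Quarry → Sutton → Dale → North costs 105.
Optimal: North → Sutton → Dale → Quarry → Willow → Cedar → North costs 101 (by enumerating all 60 distinct tours).
Excess = 105 − 101 = 4.

The nearest-neighbour route is 4 blocks longer than optimal.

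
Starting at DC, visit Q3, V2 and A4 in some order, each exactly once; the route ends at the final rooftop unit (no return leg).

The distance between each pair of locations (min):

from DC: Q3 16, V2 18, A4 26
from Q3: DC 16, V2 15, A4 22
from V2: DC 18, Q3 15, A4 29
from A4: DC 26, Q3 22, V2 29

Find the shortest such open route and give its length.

55 min — the minimum one-way total.

There are 3! = 6 possible orderings.
DC → Q3 → V2 → A4: 16+15+29 = 60
DC → Q3 → A4 → V2: 16+22+29 = 67
DC → V2 → Q3 → A4: 18+15+22 = 55
DC → V2 → A4 → Q3: 18+29+22 = 69
DC → A4 → Q3 → V2: 26+22+15 = 63
DC → A4 → V2 → Q3: 26+29+15 = 70
The minimum is 55.
One shortest path: DC → V2 → Q3 → A4.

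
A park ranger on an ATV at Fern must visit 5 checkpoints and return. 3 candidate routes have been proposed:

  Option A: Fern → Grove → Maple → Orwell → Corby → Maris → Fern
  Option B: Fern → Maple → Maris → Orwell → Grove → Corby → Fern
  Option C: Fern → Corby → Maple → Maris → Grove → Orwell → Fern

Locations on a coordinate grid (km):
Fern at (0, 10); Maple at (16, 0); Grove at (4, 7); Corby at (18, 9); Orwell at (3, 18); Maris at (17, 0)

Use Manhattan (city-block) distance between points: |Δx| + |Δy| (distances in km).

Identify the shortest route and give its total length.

Shortest is Option C, total 74 km.

Option A: 7 + 19 + 31 + 24 + 10 + 27 = 118
Option B: 26 + 1 + 32 + 12 + 16 + 19 = 106
Option C: 19 + 11 + 1 + 20 + 12 + 11 = 74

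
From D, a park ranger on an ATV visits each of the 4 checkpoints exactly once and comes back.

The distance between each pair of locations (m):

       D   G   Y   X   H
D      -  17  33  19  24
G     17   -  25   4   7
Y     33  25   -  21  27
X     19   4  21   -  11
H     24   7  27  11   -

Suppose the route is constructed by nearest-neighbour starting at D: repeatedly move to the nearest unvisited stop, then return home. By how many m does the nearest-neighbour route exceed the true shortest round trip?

D: G=17, X=19, H=24, Y=33 ⇒ G
G: X=4, H=7, Y=25 ⇒ X
X: H=11, Y=21 ⇒ H
H: Y=27 ⇒ Y
NN route D → G → X → H → Y → D costs 92.
Optimal: D → G → H → X → Y → D costs 89 (by enumerating all 12 distinct tours).
Excess = 92 − 89 = 3.

Excess over optimum: 3 m.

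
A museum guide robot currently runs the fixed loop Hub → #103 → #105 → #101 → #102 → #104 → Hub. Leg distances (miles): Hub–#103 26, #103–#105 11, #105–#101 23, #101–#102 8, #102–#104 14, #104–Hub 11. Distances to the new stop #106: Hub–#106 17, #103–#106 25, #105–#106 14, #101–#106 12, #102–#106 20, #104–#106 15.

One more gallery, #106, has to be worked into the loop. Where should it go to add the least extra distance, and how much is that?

Adding 3 miles by placing #106 on the #105–#101 leg.

Insertion cost between consecutive stops i–j is d(i,#106) + d(#106,j) − d(i,j):
  between Hub and #103: 17 + 25 − 26 = 16
  between #103 and #105: 25 + 14 − 11 = 28
  between #105 and #101: 14 + 12 − 23 = 3
  between #101 and #102: 12 + 20 − 8 = 24
  between #102 and #104: 20 + 15 − 14 = 21
  between #104 and Hub: 15 + 17 − 11 = 21
Cheapest insertion is between #105 and #101, adding 3.
New total = 93 + 3 = 96.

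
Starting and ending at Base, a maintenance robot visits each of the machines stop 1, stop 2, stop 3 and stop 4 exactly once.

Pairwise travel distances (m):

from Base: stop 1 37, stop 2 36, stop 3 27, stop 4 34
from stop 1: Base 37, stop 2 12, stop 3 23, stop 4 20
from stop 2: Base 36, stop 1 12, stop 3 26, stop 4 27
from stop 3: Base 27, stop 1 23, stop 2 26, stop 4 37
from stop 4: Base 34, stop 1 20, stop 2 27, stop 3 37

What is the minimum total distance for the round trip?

There are 12 distinct closed tours to check (reversals are equivalent).
Base - stop 1 - stop 2 - stop 3 - stop 4 - Base: 37+12+26+37+34 = 146
Base - stop 1 - stop 2 - stop 4 - stop 3 - Base: 37+12+27+37+27 = 140
Base - stop 1 - stop 3 - stop 2 - stop 4 - Base: 37+23+26+27+34 = 147
Base - stop 1 - stop 3 - stop 4 - stop 2 - Base: 37+23+37+27+36 = 160
Base - stop 1 - stop 4 - stop 2 - stop 3 - Base: 37+20+27+26+27 = 137
Base - stop 1 - stop 4 - stop 3 - stop 2 - Base: 37+20+37+26+36 = 156
Base - stop 2 - stop 1 - stop 3 - stop 4 - Base: 36+12+23+37+34 = 142
Base - stop 2 - stop 1 - stop 4 - stop 3 - Base: 36+12+20+37+27 = 132
Base - stop 2 - stop 3 - stop 1 - stop 4 - Base: 36+26+23+20+34 = 139
Base - stop 2 - stop 4 - stop 1 - stop 3 - Base: 36+27+20+23+27 = 133
Base - stop 3 - stop 1 - stop 2 - stop 4 - Base: 27+23+12+27+34 = 123
Base - stop 3 - stop 2 - stop 1 - stop 4 - Base: 27+26+12+20+34 = 119
The minimum is 119.
One optimal route: Base → stop 3 → stop 2 → stop 1 → stop 4 → Base (or its reverse).

Shortest round trip = 119 m.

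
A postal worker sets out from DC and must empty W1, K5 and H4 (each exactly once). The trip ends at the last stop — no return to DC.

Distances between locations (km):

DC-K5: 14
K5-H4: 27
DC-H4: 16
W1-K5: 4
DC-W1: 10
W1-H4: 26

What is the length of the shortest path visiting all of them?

41 km — the minimum one-way total.

There are 3! = 6 possible orderings.
DC → W1 → K5 → H4: 10+4+27 = 41
DC → W1 → H4 → K5: 10+26+27 = 63
DC → K5 → W1 → H4: 14+4+26 = 44
DC → K5 → H4 → W1: 14+27+26 = 67
DC → H4 → W1 → K5: 16+26+4 = 46
DC → H4 → K5 → W1: 16+27+4 = 47
The minimum is 41.
One shortest path: DC → W1 → K5 → H4.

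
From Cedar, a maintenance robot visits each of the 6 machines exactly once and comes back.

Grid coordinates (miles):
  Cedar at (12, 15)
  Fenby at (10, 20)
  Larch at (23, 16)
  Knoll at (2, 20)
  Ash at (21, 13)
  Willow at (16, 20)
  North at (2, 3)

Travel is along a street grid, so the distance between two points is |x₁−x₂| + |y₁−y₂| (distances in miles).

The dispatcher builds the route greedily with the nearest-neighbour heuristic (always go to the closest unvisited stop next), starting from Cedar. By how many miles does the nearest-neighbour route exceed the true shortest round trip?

Excess over optimum: 14 miles.

From Cedar: Fenby=7, Willow=9, Ash=11, Larch=12, Knoll=15, North=22 → choose Fenby (7).
From Fenby: Willow=6, Knoll=8, Larch=17, Ash=18, North=25 → choose Willow (6).
From Willow: Larch=11, Ash=12, Knoll=14, North=31 → choose Larch (11).
From Larch: Ash=5, Knoll=25, North=34 → choose Ash (5).
From Ash: Knoll=26, North=29 → choose Knoll (26).
From Knoll: North=17 → choose North (17).
NN route Cedar → Fenby → Willow → Larch → Ash → Knoll → North → Cedar costs 94.
Optimal: Cedar → Ash → Larch → Willow → Fenby → Knoll → North → Cedar costs 80 (by enumerating all 360 distinct tours).
Excess = 94 − 80 = 14.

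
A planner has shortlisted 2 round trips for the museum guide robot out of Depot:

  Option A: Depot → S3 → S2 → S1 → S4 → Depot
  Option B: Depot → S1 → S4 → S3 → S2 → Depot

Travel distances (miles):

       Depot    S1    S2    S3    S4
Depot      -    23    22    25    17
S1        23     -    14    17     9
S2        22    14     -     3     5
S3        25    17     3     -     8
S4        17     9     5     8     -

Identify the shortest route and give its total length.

Shortest is Option B, total 65 miles.

Option A: 25 + 3 + 14 + 9 + 17 = 68
Option B: 23 + 9 + 8 + 3 + 22 = 65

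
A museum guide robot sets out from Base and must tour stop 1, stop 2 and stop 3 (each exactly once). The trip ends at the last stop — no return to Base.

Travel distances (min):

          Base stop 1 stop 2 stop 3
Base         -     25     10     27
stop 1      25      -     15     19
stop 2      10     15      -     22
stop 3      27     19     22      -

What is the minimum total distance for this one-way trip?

Shortest open route: 44 min.

There are 3! = 6 possible orderings.
Base→stop 1→stop 2→stop 3: 25+15+22 = 62
Base→stop 1→stop 3→stop 2: 25+19+22 = 66
Base→stop 2→stop 1→stop 3: 10+15+19 = 44
Base→stop 2→stop 3→stop 1: 10+22+19 = 51
Base→stop 3→stop 1→stop 2: 27+19+15 = 61
Base→stop 3→stop 2→stop 1: 27+22+15 = 64
The minimum is 44.
One shortest path: Base → stop 2 → stop 1 → stop 3.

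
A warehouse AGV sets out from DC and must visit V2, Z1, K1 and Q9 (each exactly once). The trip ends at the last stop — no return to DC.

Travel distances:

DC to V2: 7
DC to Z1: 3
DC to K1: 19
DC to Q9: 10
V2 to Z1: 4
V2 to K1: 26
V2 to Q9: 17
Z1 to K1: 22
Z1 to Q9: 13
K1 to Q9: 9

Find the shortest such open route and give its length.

Minimum one-way distance = 33.

There are 4! = 24 possible orderings.
DC - V2 - Z1 - K1 - Q9: 7+4+22+9 = 42
DC - V2 - Z1 - Q9 - K1: 7+4+13+9 = 33
DC - V2 - K1 - Z1 - Q9: 7+26+22+13 = 68
DC - V2 - K1 - Q9 - Z1: 7+26+9+13 = 55
DC - V2 - Q9 - Z1 - K1: 7+17+13+22 = 59
DC - V2 - Q9 - K1 - Z1: 7+17+9+22 = 55
DC - Z1 - V2 - K1 - Q9: 3+4+26+9 = 42
DC - Z1 - V2 - Q9 - K1: 3+4+17+9 = 33
DC - Z1 - K1 - V2 - Q9: 3+22+26+17 = 68
DC - Z1 - K1 - Q9 - V2: 3+22+9+17 = 51
DC - Z1 - Q9 - V2 - K1: 3+13+17+26 = 59
DC - Z1 - Q9 - K1 - V2: 3+13+9+26 = 51
DC - K1 - V2 - Z1 - Q9: 19+26+4+13 = 62
DC - K1 - V2 - Q9 - Z1: 19+26+17+13 = 75
… (10 more)
The minimum is 33.
One shortest path: DC → V2 → Z1 → Q9 → K1.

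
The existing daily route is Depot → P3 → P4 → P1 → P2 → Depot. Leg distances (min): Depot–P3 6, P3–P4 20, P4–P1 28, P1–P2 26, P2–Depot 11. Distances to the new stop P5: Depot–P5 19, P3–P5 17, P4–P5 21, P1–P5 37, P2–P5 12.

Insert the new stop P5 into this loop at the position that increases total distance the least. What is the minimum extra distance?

Insertion cost between consecutive stops i–j is d(i,P5) + d(P5,j) − d(i,j):
  between Depot and P3: 19 + 17 − 6 = 30
  between P3 and P4: 17 + 21 − 20 = 18
  between P4 and P1: 21 + 37 − 28 = 30
  between P1 and P2: 37 + 12 − 26 = 23
  between P2 and Depot: 12 + 19 − 11 = 20
Cheapest insertion is between P3 and P4, adding 18.
New total = 91 + 18 = 109.

Minimum extra distance: 18 min, inserting P5 between P3 and P4.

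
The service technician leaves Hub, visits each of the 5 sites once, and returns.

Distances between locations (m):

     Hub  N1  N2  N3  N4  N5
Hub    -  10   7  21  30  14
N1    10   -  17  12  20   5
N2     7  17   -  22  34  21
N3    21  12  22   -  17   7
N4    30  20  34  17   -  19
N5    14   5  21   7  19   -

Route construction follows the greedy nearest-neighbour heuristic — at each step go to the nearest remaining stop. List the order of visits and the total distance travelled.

From Hub: distances to unvisited — N2=7, N1=10, N5=14, N3=21, N4=30. Nearest is N2 (7).
From N2: distances to unvisited — N1=17, N5=21, N3=22, N4=34. Nearest is N1 (17).
From N1: distances to unvisited — N5=5, N3=12, N4=20. Nearest is N5 (5).
From N5: distances to unvisited — N3=7, N4=19. Nearest is N3 (7).
From N3: distances to unvisited — N4=17. Nearest is N4 (17).
Return N4→Hub: 30.
Total = 7 + 17 + 5 + 7 + 17 + 30 = 83.

Nearest-neighbour total = 83 m; route Hub → N2 → N1 → N5 → N3 → N4 → Hub.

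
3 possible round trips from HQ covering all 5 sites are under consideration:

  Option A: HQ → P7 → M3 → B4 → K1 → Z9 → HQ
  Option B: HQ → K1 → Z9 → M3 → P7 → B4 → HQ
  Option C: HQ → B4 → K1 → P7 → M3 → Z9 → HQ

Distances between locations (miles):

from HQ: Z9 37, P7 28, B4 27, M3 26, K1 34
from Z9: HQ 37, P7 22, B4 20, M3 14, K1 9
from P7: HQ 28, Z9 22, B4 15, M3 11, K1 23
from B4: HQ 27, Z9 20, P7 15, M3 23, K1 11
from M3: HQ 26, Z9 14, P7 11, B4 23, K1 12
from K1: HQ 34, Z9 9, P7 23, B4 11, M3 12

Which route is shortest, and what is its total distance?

Option A: 28 + 11 + 23 + 11 + 9 + 37 = 119
Option B: 34 + 9 + 14 + 11 + 15 + 27 = 110
Option C: 27 + 11 + 23 + 11 + 14 + 37 = 123

Shortest is Option B, total 110 miles.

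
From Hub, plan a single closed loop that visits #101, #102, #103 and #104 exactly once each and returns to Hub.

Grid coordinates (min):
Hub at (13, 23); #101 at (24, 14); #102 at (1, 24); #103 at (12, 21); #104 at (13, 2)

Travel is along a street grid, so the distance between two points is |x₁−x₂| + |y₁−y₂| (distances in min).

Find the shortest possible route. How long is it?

There are 12 distinct closed tours to check (reversals are equivalent).
Hub - #101 - #102 - #103 - #104 - Hub: 20+33+14+20+21 = 108
Hub - #101 - #102 - #104 - #103 - Hub: 20+33+34+20+3 = 110
Hub - #101 - #103 - #102 - #104 - Hub: 20+19+14+34+21 = 108
Hub - #101 - #103 - #104 - #102 - Hub: 20+19+20+34+13 = 106
Hub - #101 - #104 - #102 - #103 - Hub: 20+23+34+14+3 = 94
Hub - #101 - #104 - #103 - #102 - Hub: 20+23+20+14+13 = 90
Hub - #102 - #101 - #103 - #104 - Hub: 13+33+19+20+21 = 106
Hub - #102 - #101 - #104 - #103 - Hub: 13+33+23+20+3 = 92
Hub - #102 - #103 - #101 - #104 - Hub: 13+14+19+23+21 = 90
Hub - #102 - #104 - #101 - #103 - Hub: 13+34+23+19+3 = 92
Hub - #103 - #101 - #102 - #104 - Hub: 3+19+33+34+21 = 110
Hub - #103 - #102 - #101 - #104 - Hub: 3+14+33+23+21 = 94
The minimum is 90.
One optimal route: Hub → #101 → #104 → #103 → #102 → Hub (or its reverse).

90 min — the shortest possible round trip.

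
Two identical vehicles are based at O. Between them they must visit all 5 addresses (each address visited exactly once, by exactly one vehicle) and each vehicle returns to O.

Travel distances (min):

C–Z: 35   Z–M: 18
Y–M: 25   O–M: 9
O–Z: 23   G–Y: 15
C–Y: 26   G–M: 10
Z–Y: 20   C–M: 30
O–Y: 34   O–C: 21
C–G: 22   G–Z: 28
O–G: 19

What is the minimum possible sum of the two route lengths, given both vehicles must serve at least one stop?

119 min — the smallest possible combined total.

Check every non-empty split of the stops between the two vehicles; for each half take its own optimal tour:
  {C} + {G, Z, Y, M}: 42 + 77 = 119
  {G} + {C, Z, Y, M}: 38 + 94 = 132
  {C, G} + {Z, Y, M}: 62 + 77 = 139
  {Z} + {C, G, Y, M}: 46 + 81 = 127
  {C, Z} + {G, Y, M}: 79 + 68 = 147
  {G, Z} + {C, Y, M}: 70 + 81 = 151
  … (15 splits in total)
Best: vehicle 1 O → C → O = 42; vehicle 2 O → Z → Y → G → M → O = 77; combined 119.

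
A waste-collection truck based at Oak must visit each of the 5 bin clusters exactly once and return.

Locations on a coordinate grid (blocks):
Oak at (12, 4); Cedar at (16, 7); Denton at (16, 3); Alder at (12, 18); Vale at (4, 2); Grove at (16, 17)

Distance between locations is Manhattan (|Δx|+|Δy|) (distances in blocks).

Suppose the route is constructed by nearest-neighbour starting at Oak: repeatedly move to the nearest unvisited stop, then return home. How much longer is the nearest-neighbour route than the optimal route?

Oak: Denton=5, Cedar=7, Vale=10, Alder=14, Grove=17 ⇒ Denton
Denton: Cedar=4, Vale=13, Grove=14, Alder=19 ⇒ Cedar
Cedar: Grove=10, Alder=15, Vale=17 ⇒ Grove
Grove: Alder=5, Vale=27 ⇒ Alder
Alder: Vale=24 ⇒ Vale
NN route Oak → Denton → Cedar → Grove → Alder → Vale → Oak costs 58.
Optimal: Oak → Alder → Grove → Cedar → Denton → Vale → Oak costs 56 (by enumerating all 60 distinct tours).
Excess = 58 − 56 = 2.

2 blocks longer than the optimal tour.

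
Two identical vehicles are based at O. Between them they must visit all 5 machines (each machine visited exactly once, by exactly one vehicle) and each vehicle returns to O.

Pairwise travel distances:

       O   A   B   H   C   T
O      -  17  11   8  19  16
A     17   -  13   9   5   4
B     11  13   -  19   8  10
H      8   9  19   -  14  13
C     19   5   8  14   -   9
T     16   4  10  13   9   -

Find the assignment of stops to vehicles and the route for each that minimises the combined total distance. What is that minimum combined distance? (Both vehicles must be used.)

60 — the smallest possible combined total.

Check every non-empty split of the stops between the two vehicles; for each half take its own optimal tour:
  {A} + {B, H, C, T}: 34 + 49 = 83
  {B} + {A, H, C, T}: 22 + 47 = 69
  {A, B} + {H, C, T}: 41 + 47 = 88
  {H} + {A, B, C, T}: 16 + 44 = 60
  {A, H} + {B, C, T}: 34 + 44 = 78
  {B, H} + {A, C, T}: 38 + 44 = 82
  … (15 splits in total)
Best: vehicle 1 O → H → O = 16; vehicle 2 O → B → C → A → T → O = 44; combined 60.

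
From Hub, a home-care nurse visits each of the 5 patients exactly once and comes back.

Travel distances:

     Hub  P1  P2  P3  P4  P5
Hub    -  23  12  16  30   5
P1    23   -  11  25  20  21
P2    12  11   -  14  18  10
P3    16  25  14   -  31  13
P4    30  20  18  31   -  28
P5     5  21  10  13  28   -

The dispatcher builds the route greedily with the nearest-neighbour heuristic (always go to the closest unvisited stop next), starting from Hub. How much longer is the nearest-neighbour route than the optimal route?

Hub: P5=5, P2=12, P3=16, P1=23, P4=30 ⇒ P5
P5: P2=10, P3=13, P1=21, P4=28 ⇒ P2
P2: P1=11, P3=14, P4=18 ⇒ P1
P1: P4=20, P3=25 ⇒ P4
P4: P3=31 ⇒ P3
NN route Hub → P5 → P2 → P1 → P4 → P3 → Hub costs 93.
Optimal: Hub → P2 → P1 → P4 → P3 → P5 → Hub costs 92 (by enumerating all 60 distinct tours).
Excess = 93 − 92 = 1.

The nearest-neighbour route is 1 longer than optimal.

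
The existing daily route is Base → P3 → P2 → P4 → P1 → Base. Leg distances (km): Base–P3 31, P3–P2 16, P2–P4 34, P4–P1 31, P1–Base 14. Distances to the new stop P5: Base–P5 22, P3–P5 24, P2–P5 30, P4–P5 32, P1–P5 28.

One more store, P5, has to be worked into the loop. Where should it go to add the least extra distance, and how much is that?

Minimum extra distance: 15 km, inserting P5 between Base and P3.

Insertion cost between consecutive stops i–j is d(i,P5) + d(P5,j) − d(i,j):
  between Base and P3: 22 + 24 − 31 = 15
  between P3 and P2: 24 + 30 − 16 = 38
  between P2 and P4: 30 + 32 − 34 = 28
  between P4 and P1: 32 + 28 − 31 = 29
  between P1 and Base: 28 + 22 − 14 = 36
Cheapest insertion is between Base and P3, adding 15.
New total = 126 + 15 = 141.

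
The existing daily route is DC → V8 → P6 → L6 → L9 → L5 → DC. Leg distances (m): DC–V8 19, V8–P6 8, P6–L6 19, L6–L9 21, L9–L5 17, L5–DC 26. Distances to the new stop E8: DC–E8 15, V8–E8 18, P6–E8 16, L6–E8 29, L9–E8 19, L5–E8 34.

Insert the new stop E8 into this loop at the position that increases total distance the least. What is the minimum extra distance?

Insertion cost between consecutive stops i–j is d(i,E8) + d(E8,j) − d(i,j):
  between DC and V8: 15 + 18 − 19 = 14
  between V8 and P6: 18 + 16 − 8 = 26
  between P6 and L6: 16 + 29 − 19 = 26
  between L6 and L9: 29 + 19 − 21 = 27
  between L9 and L5: 19 + 34 − 17 = 36
  between L5 and DC: 34 + 15 − 26 = 23
Cheapest insertion is between DC and V8, adding 14.
New total = 110 + 14 = 124.

+14 m — insert E8 between DC and V8.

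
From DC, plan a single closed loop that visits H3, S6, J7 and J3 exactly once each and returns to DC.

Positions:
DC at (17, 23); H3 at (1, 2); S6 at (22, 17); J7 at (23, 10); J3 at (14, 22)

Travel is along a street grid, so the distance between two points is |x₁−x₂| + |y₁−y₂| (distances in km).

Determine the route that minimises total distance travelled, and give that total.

DC - H3 - S6 - J7 - J3 - DC: 37+36+8+21+4 = 106
DC - H3 - S6 - J3 - J7 - DC: 37+36+13+21+19 = 126
DC - H3 - J7 - S6 - J3 - DC: 37+30+8+13+4 = 92
DC - H3 - J7 - J3 - S6 - DC: 37+30+21+13+11 = 112
DC - H3 - J3 - S6 - J7 - DC: 37+33+13+8+19 = 110
DC - H3 - J3 - J7 - S6 - DC: 37+33+21+8+11 = 110
DC - S6 - H3 - J7 - J3 - DC: 11+36+30+21+4 = 102
DC - S6 - H3 - J3 - J7 - DC: 11+36+33+21+19 = 120
DC - S6 - J7 - H3 - J3 - DC: 11+8+30+33+4 = 86
DC - S6 - J3 - H3 - J7 - DC: 11+13+33+30+19 = 106
DC - J7 - H3 - S6 - J3 - DC: 19+30+36+13+4 = 102
DC - J7 - S6 - H3 - J3 - DC: 19+8+36+33+4 = 100
The minimum is 86.
One optimal route: DC → S6 → J7 → H3 → J3 → DC (or its reverse).

Shortest round trip = 86 km.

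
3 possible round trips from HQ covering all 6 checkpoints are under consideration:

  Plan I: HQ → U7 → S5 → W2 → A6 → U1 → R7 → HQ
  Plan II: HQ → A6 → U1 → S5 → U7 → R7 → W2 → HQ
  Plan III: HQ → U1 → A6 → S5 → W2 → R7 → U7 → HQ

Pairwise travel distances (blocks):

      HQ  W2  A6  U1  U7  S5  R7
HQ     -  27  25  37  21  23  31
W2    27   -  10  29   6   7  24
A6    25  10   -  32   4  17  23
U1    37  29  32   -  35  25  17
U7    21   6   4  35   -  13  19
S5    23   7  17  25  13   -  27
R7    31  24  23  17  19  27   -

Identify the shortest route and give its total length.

Plan I: 21 + 13 + 7 + 10 + 32 + 17 + 31 = 131
Plan II: 25 + 32 + 25 + 13 + 19 + 24 + 27 = 165
Plan III: 37 + 32 + 17 + 7 + 24 + 19 + 21 = 157

131 blocks — Plan I is the shortest.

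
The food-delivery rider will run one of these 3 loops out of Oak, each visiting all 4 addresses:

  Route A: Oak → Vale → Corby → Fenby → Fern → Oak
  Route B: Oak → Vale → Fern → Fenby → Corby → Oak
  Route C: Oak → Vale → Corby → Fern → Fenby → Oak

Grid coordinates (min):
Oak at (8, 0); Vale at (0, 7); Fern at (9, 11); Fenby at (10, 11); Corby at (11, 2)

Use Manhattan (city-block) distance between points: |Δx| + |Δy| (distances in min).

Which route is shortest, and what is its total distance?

Shortest is Route B, total 44 min.

Route A: 15 + 16 + 10 + 1 + 12 = 54
Route B: 15 + 13 + 1 + 10 + 5 = 44
Route C: 15 + 16 + 11 + 1 + 13 = 56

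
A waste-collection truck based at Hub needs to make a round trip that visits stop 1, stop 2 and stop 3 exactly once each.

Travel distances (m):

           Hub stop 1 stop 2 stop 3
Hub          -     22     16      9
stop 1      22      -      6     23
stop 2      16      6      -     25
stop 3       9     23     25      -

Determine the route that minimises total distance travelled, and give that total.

Hub → stop 1 → stop 2 → stop 3 → Hub: 22+6+25+9 = 62
Hub → stop 1 → stop 3 → stop 2 → Hub: 22+23+25+16 = 86
Hub → stop 2 → stop 1 → stop 3 → Hub: 16+6+23+9 = 54
The minimum is 54.
One optimal route: Hub → stop 2 → stop 1 → stop 3 → Hub (or its reverse).

Minimum total distance: 54 m.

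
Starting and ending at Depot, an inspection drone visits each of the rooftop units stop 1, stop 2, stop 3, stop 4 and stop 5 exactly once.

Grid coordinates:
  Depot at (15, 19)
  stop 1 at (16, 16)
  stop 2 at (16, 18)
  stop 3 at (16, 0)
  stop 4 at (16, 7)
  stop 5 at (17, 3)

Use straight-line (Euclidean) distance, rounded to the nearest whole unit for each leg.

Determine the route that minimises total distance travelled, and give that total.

Depot - stop 1 - stop 2 - stop 3 - stop 4 - stop 5 - Depot: 3+2+18+7+4+16 = 50
Depot - stop 1 - stop 2 - stop 3 - stop 5 - stop 4 - Depot: 3+2+18+3+4+12 = 42
Depot - stop 1 - stop 2 - stop 4 - stop 3 - stop 5 - Depot: 3+2+11+7+3+16 = 42
Depot - stop 1 - stop 2 - stop 4 - stop 5 - stop 3 - Depot: 3+2+11+4+3+19 = 42
Depot - stop 1 - stop 2 - stop 5 - stop 3 - stop 4 - Depot: 3+2+15+3+7+12 = 42
Depot - stop 1 - stop 2 - stop 5 - stop 4 - stop 3 - Depot: 3+2+15+4+7+19 = 50
Depot - stop 1 - stop 3 - stop 2 - stop 4 - stop 5 - Depot: 3+16+18+11+4+16 = 68
Depot - stop 1 - stop 3 - stop 2 - stop 5 - stop 4 - Depot: 3+16+18+15+4+12 = 68
Depot - stop 1 - stop 3 - stop 4 - stop 2 - stop 5 - Depot: 3+16+7+11+15+16 = 68
Depot - stop 1 - stop 3 - stop 4 - stop 5 - stop 2 - Depot: 3+16+7+4+15+1 = 46
Depot - stop 1 - stop 3 - stop 5 - stop 2 - stop 4 - Depot: 3+16+3+15+11+12 = 60
Depot - stop 1 - stop 3 - stop 5 - stop 4 - stop 2 - Depot: 3+16+3+4+11+1 = 38
Depot - stop 1 - stop 4 - stop 2 - stop 3 - stop 5 - Depot: 3+9+11+18+3+16 = 60
Depot - stop 1 - stop 4 - stop 2 - stop 5 - stop 3 - Depot: 3+9+11+15+3+19 = 60
… (46 more)
The minimum is 38.
One optimal route: Depot → stop 1 → stop 3 → stop 5 → stop 4 → stop 2 → Depot (or its reverse).

Minimum total distance: 38.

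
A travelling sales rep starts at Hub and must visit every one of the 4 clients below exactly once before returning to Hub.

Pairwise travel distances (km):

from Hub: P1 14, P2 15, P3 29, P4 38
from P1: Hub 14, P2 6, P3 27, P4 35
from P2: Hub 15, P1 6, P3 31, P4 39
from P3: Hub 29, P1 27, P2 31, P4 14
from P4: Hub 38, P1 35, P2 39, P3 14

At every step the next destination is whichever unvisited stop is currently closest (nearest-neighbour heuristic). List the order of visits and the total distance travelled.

From Hub: distances to unvisited — P1=14, P2=15, P3=29, P4=38. Nearest is P1 (14).
From P1: distances to unvisited — P2=6, P3=27, P4=35. Nearest is P2 (6).
From P2: distances to unvisited — P3=31, P4=39. Nearest is P3 (31).
From P3: distances to unvisited — P4=14. Nearest is P4 (14).
Return P4→Hub: 38.
Total = 14 + 6 + 31 + 14 + 38 = 103.

103 km along Hub → P1 → P2 → P3 → P4 → Hub.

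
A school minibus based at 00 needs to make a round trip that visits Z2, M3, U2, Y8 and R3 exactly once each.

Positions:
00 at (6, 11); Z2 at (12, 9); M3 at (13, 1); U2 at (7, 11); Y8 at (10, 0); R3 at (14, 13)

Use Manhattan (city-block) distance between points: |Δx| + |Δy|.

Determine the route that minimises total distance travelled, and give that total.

Minimum total distance: 44.

There are 60 distinct closed tours to check (reversals are equivalent).
00-Z2-M3-U2-Y8-R3-00: 8+9+16+14+17+10 = 74
00-Z2-M3-U2-R3-Y8-00: 8+9+16+9+17+15 = 74
00-Z2-M3-Y8-U2-R3-00: 8+9+4+14+9+10 = 54
00-Z2-M3-Y8-R3-U2-00: 8+9+4+17+9+1 = 48
00-Z2-M3-R3-U2-Y8-00: 8+9+13+9+14+15 = 68
00-Z2-M3-R3-Y8-U2-00: 8+9+13+17+14+1 = 62
00-Z2-U2-M3-Y8-R3-00: 8+7+16+4+17+10 = 62
00-Z2-U2-M3-R3-Y8-00: 8+7+16+13+17+15 = 76
00-Z2-U2-Y8-M3-R3-00: 8+7+14+4+13+10 = 56
00-Z2-U2-Y8-R3-M3-00: 8+7+14+17+13+17 = 76
00-Z2-U2-R3-M3-Y8-00: 8+7+9+13+4+15 = 56
00-Z2-U2-R3-Y8-M3-00: 8+7+9+17+4+17 = 62
00-Z2-Y8-M3-U2-R3-00: 8+11+4+16+9+10 = 58
00-Z2-Y8-M3-R3-U2-00: 8+11+4+13+9+1 = 46
… (46 more)
00-U2-Y8-M3-Z2-R3-00: 1+14+4+9+6+10 = 44  ← best
The minimum is 44.
One optimal route: 00 → U2 → Y8 → M3 → Z2 → R3 → 00 (or its reverse).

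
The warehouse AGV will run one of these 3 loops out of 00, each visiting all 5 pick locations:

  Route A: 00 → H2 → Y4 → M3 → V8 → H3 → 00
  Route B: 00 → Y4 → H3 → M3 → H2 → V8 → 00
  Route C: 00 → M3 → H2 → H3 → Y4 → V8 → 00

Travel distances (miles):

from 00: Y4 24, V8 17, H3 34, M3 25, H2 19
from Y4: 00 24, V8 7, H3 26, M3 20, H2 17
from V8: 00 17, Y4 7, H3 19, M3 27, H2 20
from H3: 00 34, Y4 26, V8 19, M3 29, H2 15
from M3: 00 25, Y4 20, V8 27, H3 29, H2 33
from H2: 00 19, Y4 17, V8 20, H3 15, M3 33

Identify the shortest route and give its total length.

Route A: 19 + 17 + 20 + 27 + 19 + 34 = 136
Route B: 24 + 26 + 29 + 33 + 20 + 17 = 149
Route C: 25 + 33 + 15 + 26 + 7 + 17 = 123

Shortest is Route C, total 123 miles.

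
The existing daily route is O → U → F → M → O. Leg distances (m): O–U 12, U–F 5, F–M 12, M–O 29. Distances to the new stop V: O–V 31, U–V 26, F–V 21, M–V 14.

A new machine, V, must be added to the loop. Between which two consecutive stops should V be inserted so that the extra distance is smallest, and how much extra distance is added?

Minimum extra distance: 16 m, inserting V between M and O.

Insertion cost between consecutive stops i–j is d(i,V) + d(V,j) − d(i,j):
  between O and U: 31 + 26 − 12 = 45
  between U and F: 26 + 21 − 5 = 42
  between F and M: 21 + 14 − 12 = 23
  between M and O: 14 + 31 − 29 = 16
Cheapest insertion is between M and O, adding 16.
New total = 58 + 16 = 74.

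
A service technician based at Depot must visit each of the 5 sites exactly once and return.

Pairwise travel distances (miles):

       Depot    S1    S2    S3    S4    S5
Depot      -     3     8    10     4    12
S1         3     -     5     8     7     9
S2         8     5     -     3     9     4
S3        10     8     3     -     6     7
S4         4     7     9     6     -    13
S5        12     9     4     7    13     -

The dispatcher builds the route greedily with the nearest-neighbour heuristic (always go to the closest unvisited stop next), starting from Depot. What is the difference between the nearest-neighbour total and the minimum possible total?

From Depot: S1=3, S4=4, S2=8, S3=10, S5=12 → choose S1 (3).
From S1: S2=5, S4=7, S3=8, S5=9 → choose S2 (5).
From S2: S3=3, S5=4, S4=9 → choose S3 (3).
From S3: S4=6, S5=7 → choose S4 (6).
From S4: S5=13 → choose S5 (13).
NN route Depot → S1 → S2 → S3 → S4 → S5 → Depot costs 42.
Optimal: Depot → S1 → S2 → S5 → S3 → S4 → Depot costs 29 (by enumerating all 60 distinct tours).
Excess = 42 − 29 = 13.

The nearest-neighbour route is 13 miles longer than optimal.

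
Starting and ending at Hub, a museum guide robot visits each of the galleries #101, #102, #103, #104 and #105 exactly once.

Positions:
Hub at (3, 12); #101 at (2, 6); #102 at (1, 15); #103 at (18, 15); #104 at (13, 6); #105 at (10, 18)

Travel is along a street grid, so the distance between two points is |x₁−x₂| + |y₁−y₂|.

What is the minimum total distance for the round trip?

Shortest round trip = 60.

Hub-#101-#102-#103-#104-#105-Hub: 7+10+17+14+15+13 = 76
Hub-#101-#102-#103-#105-#104-Hub: 7+10+17+11+15+16 = 76
Hub-#101-#102-#104-#103-#105-Hub: 7+10+21+14+11+13 = 76
Hub-#101-#102-#104-#105-#103-Hub: 7+10+21+15+11+18 = 82
Hub-#101-#102-#105-#103-#104-Hub: 7+10+12+11+14+16 = 70
Hub-#101-#102-#105-#104-#103-Hub: 7+10+12+15+14+18 = 76
Hub-#101-#103-#102-#104-#105-Hub: 7+25+17+21+15+13 = 98
Hub-#101-#103-#102-#105-#104-Hub: 7+25+17+12+15+16 = 92
Hub-#101-#103-#104-#102-#105-Hub: 7+25+14+21+12+13 = 92
Hub-#101-#103-#104-#105-#102-Hub: 7+25+14+15+12+5 = 78
Hub-#101-#103-#105-#102-#104-Hub: 7+25+11+12+21+16 = 92
Hub-#101-#103-#105-#104-#102-Hub: 7+25+11+15+21+5 = 84
Hub-#101-#104-#102-#103-#105-Hub: 7+11+21+17+11+13 = 80
Hub-#101-#104-#102-#105-#103-Hub: 7+11+21+12+11+18 = 80
… (46 more)
Hub-#101-#104-#103-#105-#102-Hub: 7+11+14+11+12+5 = 60  ← best
The minimum is 60.
One optimal route: Hub → #101 → #104 → #103 → #105 → #102 → Hub (or its reverse).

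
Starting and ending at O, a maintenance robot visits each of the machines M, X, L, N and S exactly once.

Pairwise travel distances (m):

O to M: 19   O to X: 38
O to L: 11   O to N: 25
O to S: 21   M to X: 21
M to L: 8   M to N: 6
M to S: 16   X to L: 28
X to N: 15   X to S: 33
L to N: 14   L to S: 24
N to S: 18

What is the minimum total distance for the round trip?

Shortest round trip = 94 m.

O → M → X → L → N → S → O: 19+21+28+14+18+21 = 121
O → M → X → L → S → N → O: 19+21+28+24+18+25 = 135
O → M → X → N → L → S → O: 19+21+15+14+24+21 = 114
O → M → X → N → S → L → O: 19+21+15+18+24+11 = 108
O → M → X → S → L → N → O: 19+21+33+24+14+25 = 136
O → M → X → S → N → L → O: 19+21+33+18+14+11 = 116
O → M → L → X → N → S → O: 19+8+28+15+18+21 = 109
O → M → L → X → S → N → O: 19+8+28+33+18+25 = 131
O → M → L → N → X → S → O: 19+8+14+15+33+21 = 110
O → M → L → N → S → X → O: 19+8+14+18+33+38 = 130
O → M → L → S → X → N → O: 19+8+24+33+15+25 = 124
O → M → L → S → N → X → O: 19+8+24+18+15+38 = 122
O → M → N → X → L → S → O: 19+6+15+28+24+21 = 113
O → M → N → X → S → L → O: 19+6+15+33+24+11 = 108
… (46 more)
O → L → M → X → N → S → O: 11+8+21+15+18+21 = 94  ← best
The minimum is 94.
One optimal route: O → L → M → X → N → S → O (or its reverse).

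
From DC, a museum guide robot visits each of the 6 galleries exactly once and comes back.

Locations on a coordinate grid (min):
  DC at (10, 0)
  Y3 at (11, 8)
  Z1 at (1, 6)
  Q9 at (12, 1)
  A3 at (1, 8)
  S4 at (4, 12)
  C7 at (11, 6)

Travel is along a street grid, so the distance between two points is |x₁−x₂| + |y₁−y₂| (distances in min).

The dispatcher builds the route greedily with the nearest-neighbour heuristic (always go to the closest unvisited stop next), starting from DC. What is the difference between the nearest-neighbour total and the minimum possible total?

The nearest-neighbour route is 4 min longer than optimal.

DC: Q9=3, C7=7, Y3=9, Z1=15, A3=17, S4=18 ⇒ Q9
Q9: C7=6, Y3=8, Z1=16, A3=18, S4=19 ⇒ C7
C7: Y3=2, Z1=10, A3=12, S4=13 ⇒ Y3
Y3: A3=10, S4=11, Z1=12 ⇒ A3
A3: Z1=2, S4=7 ⇒ Z1
Z1: S4=9 ⇒ S4
NN route DC → Q9 → C7 → Y3 → A3 → Z1 → S4 → DC costs 50.
Optimal: DC → Z1 → A3 → S4 → Y3 → C7 → Q9 → DC costs 46 (by enumerating all 360 distinct tours).
Excess = 50 − 46 = 4.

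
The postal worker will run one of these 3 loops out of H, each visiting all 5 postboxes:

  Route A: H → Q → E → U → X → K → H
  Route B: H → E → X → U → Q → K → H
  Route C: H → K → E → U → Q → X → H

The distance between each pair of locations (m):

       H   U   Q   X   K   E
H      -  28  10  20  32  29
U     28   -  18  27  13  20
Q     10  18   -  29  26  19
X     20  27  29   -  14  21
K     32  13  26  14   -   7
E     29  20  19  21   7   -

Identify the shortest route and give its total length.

Route A: 10 + 19 + 20 + 27 + 14 + 32 = 122
Route B: 29 + 21 + 27 + 18 + 26 + 32 = 153
Route C: 32 + 7 + 20 + 18 + 29 + 20 = 126

122 m — Route A is the shortest.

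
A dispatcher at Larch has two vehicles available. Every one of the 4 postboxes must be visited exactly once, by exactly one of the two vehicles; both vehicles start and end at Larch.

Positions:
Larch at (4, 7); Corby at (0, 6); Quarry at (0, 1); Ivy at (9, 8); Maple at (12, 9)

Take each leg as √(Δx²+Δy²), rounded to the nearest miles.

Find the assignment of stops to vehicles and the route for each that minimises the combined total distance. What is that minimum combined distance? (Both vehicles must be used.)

Minimum combined distance: 32 miles.

Check every non-empty split of the stops between the two vehicles; for each half take its own optimal tour:
  {Corby} + {Quarry, Ivy, Maple}: 8 + 29 = 37
  {Quarry} + {Corby, Ivy, Maple}: 14 + 24 = 38
  {Corby, Quarry} + {Ivy, Maple}: 16 + 16 = 32
  {Ivy} + {Corby, Quarry, Maple}: 10 + 31 = 41
  {Corby, Ivy} + {Quarry, Maple}: 18 + 29 = 47
  {Quarry, Ivy} + {Corby, Maple}: 23 + 24 = 47
  … (7 splits in total)
Best: vehicle 1 Larch → Corby → Quarry → Larch = 16; vehicle 2 Larch → Ivy → Maple → Larch = 16; combined 32.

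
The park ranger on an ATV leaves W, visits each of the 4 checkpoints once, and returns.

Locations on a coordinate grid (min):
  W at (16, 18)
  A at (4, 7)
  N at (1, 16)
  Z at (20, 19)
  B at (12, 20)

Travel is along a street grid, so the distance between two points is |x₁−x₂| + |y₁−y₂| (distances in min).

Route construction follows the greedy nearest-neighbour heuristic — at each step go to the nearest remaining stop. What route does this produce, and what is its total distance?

At W the remaining stops are Z 5, B 6, N 17, A 23; go to Z.
At Z the remaining stops are B 9, N 22, A 28; go to B.
At B the remaining stops are N 15, A 21; go to N.
At N the remaining stops are A 12; go to A.
Return A→W: 23.
Total = 5 + 9 + 15 + 12 + 23 = 64.

Nearest-neighbour total = 64 min; route W → Z → B → N → A → W.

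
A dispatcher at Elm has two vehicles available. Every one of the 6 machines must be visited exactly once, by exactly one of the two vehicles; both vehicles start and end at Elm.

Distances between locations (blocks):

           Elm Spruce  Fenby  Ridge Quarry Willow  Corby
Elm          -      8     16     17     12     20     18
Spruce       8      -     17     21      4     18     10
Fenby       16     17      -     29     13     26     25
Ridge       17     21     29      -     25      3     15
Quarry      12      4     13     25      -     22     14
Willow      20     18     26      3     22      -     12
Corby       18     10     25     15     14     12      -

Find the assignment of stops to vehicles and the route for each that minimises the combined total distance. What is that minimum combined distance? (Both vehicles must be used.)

Check every non-empty split of the stops between the two vehicles; for each half take its own optimal tour:
  {Spruce} + {Fenby, Ridge, Quarry, Willow, Corby}: 16 + 75 = 91
  {Fenby} + {Spruce, Ridge, Quarry, Willow, Corby}: 32 + 58 = 90
  {Spruce, Fenby} + {Ridge, Quarry, Willow, Corby}: 41 + 58 = 99
  {Ridge} + {Spruce, Fenby, Quarry, Willow, Corby}: 34 + 75 = 109
  {Spruce, Ridge} + {Fenby, Quarry, Willow, Corby}: 46 + 75 = 121
  {Fenby, Ridge} + {Spruce, Quarry, Willow, Corby}: 62 + 58 = 120
  … (31 splits in total)
Best: vehicle 1 Elm → Fenby → Elm = 32; vehicle 2 Elm → Spruce → Quarry → Corby → Willow → Ridge → Elm = 58; combined 90.

90 blocks — the smallest possible combined total.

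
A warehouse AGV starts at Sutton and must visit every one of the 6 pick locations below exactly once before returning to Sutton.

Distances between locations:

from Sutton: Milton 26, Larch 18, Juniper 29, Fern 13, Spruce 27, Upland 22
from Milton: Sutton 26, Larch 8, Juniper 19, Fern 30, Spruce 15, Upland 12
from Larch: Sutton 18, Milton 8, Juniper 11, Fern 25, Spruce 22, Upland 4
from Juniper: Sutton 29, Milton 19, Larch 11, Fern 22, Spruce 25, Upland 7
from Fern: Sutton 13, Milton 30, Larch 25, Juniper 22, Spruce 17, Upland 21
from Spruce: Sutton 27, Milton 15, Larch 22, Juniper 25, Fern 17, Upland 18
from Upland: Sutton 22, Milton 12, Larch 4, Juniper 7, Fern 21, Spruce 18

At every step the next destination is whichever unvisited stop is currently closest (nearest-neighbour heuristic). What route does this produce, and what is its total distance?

Total distance 93 via the nearest-neighbour route Sutton → Fern → Spruce → Milton → Larch → Upland → Juniper → Sutton.

At Sutton the remaining stops are Fern 13, Larch 18, Upland 22, Milton 26, Spruce 27, Juniper 29; go to Fern.
At Fern the remaining stops are Spruce 17, Upland 21, Juniper 22, Larch 25, Milton 30; go to Spruce.
At Spruce the remaining stops are Milton 15, Upland 18, Larch 22, Juniper 25; go to Milton.
At Milton the remaining stops are Larch 8, Upland 12, Juniper 19; go to Larch.
At Larch the remaining stops are Upland 4, Juniper 11; go to Upland.
At Upland the remaining stops are Juniper 7; go to Juniper.
Return Juniper→Sutton: 29.
Total = 13 + 17 + 15 + 8 + 4 + 7 + 29 = 93.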